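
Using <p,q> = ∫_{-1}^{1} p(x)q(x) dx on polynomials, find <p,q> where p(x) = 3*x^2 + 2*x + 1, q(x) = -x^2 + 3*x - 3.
<p,q> = -148/15

Expand the product: p(x)·q(x) = -3*x^4 + 7*x^3 - 4*x^2 - 3*x - 3.
∫_{-1}^{1} of each monomial x^k gives [2/(k+1) if k even, 0 if k odd]. Integrating term-by-term (or equivalently evaluating the antiderivative F(x) = -3*x^5/5 + 7*x^4/4 - 4*x^3/3 - 3*x^2/2 - 3*x at the endpoints):
  F(1) − F(−1) = -281/60 − (311/60) = -148/15.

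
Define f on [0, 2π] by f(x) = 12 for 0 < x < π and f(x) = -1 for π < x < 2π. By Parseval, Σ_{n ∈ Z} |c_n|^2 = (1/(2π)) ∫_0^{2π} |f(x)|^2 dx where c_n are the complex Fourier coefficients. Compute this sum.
Σ |c_n|^2 = 145/2

Parseval equates the L^2 energy of f (normalised by 1/(2π)) with the ℓ^2 sum of its Fourier coefficients: (1/(2π)) ∫_0^{2π} |f|^2 = Σ |c_n|^2.
Compute the left side: (1/(2π)) [∫_0^π 12^2 dx + ∫_π^{2π} (-1)^2 dx] = (1/(2π)) · (144π + 1π) = (144 + 1)/2 = 145/2.
So Σ_{n ∈ Z} |c_n|^2 = 145/2.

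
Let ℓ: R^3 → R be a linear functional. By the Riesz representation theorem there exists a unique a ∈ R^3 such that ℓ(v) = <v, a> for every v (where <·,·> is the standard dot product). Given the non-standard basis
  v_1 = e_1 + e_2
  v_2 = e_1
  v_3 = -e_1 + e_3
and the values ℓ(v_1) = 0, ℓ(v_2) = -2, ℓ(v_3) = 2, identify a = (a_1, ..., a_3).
a = (-2, 2, 0)

Write a = (a_1, ..., a_3) in the standard basis. For each basis vector v_i, ℓ(v_i) = <v_i, a> is a linear equation in the a_j's. Collect the n equations into a matrix system V a = ℓ, where row i of V is v_i (expressed in the standard basis). Since V is invertible (lower-triangular with 1s on the diagonal, up to permutation), solve by back-substitution:
  V =
[[1, 1, 0],
 [1, 0, 0],
 [-1, 0, 1]]
  V a = (0, -2, 2)
Solving gives a = (-2, 2, 0).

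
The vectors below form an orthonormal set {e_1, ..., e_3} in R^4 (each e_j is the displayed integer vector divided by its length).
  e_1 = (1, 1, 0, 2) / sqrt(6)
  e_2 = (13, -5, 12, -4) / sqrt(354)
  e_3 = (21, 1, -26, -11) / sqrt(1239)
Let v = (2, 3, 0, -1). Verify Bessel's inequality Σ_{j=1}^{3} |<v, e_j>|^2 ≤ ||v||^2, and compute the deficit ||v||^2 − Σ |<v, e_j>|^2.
Σ |<v, e_j>|^2 = 14/3; ||v||^2 = 14; deficit = 28/3

Write each e_j = u_j / sqrt(<u_j, u_j>) where u_j is the displayed integer vector. Then <v, e_j> = <v, u_j> / sqrt(<u_j, u_j>), so |<v, e_j>|^2 = <v, u_j>^2 / <u_j, u_j>.
Coefficients: <v, e_1> = 3/sqrt(6), <v, e_2> = 15/sqrt(354), <v, e_3> = 56/sqrt(1239).
Square and sum: Σ |<v, e_j>|^2 = 14/3.
Compute ||v||^2 = v·v = 14.
Deficit = 14 − 14/3 = 28/3 ≥ 0, confirming Bessel's inequality. (The deficit equals ||v − Σ <v,e_j> e_j||^2, the squared distance from v to span{e_j}.)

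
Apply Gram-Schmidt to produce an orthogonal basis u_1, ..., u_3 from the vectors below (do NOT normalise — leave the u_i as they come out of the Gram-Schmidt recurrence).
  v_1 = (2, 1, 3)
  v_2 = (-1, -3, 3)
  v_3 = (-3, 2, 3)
Orthogonal basis:
  u_1 = (2, 1, 3)
  u_2 = (-11/7, -23/7, 15/7)
  u_3 = (-414/125, 621/250, 69/50)

Apply the Gram-Schmidt recurrence
  u_1 = v_1
  u_i = v_i − Σ_{j<i} ((v_i · u_j) / (u_j · u_j)) · u_j.

Step by step this gives:
  u_1 = (2, 1, 3)
  u_2 = (-11/7, -23/7, 15/7)
  u_3 = (-414/125, 621/250, 69/50)

Orthogonality check:
  u_2 · u_1 = 0 (should be 0)
  u_3 · u_1 = 0 (should be 0)
  u_3 · u_2 = 0 (should be 0)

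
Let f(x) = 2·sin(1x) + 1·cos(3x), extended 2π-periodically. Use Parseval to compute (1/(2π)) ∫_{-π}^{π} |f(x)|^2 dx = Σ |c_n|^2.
Σ |c_n|^2 = 5/2

Expand |f|^2 and use orthogonality of {sin(nx), cos(mx)} on [-π, π]:
  ∫_{-π}^{π} sin(nx)^2 dx = π, ∫ cos(mx)^2 dx = π, and cross terms integrate to 0.
So ∫_{-π}^{π} f(x)^2 dx = 2^2 · π + 1^2 · π = (4 + 1)π.
Divide by 2π: (4 + 1)/2 = 5/2.
By Parseval, this equals Σ |c_n|^2.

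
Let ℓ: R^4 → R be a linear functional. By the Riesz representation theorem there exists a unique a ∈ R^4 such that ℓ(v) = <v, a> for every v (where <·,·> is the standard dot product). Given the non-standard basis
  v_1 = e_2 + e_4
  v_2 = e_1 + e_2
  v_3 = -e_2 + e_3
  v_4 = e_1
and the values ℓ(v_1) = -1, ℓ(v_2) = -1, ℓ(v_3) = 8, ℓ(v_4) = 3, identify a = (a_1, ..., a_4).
a = (3, -4, 4, 3)

Write a = (a_1, ..., a_4) in the standard basis. For each basis vector v_i, ℓ(v_i) = <v_i, a> is a linear equation in the a_j's. Collect the n equations into a matrix system V a = ℓ, where row i of V is v_i (expressed in the standard basis). Since V is invertible (lower-triangular with 1s on the diagonal, up to permutation), solve by back-substitution:
  V =
[[0, 1, 0, 1],
 [1, 1, 0, 0],
 [0, -1, 1, 0],
 [1, 0, 0, 0]]
  V a = (-1, -1, 8, 3)
Solving gives a = (3, -4, 4, 3).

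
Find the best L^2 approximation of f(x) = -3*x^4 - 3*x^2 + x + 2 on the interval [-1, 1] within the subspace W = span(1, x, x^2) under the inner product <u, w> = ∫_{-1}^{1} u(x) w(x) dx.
g(x) = -39*x^2/7 + x + 79/35

The best approximation g ∈ W is the orthogonal projection of f onto W. Writing g = a_0 + a_1 x + a_2 x^2, the coefficients solve the normal equations G · a = b where
  G_{ij} = <φ_i, φ_j> and b_i = <f, φ_i>, with φ_0 = 1, φ_1 = x, φ_2 = x^2.
G =
  [2, 0, 2/3]
  [0, 2/3, 0]
  [2/3, 0, 2/5],
b = (4/5, 2/3, -76/105).
Solving gives a_0 = 79/35, a_1 = 1, a_2 = -39/7, so
  g(x) = -39*x^2/7 + x + 79/35.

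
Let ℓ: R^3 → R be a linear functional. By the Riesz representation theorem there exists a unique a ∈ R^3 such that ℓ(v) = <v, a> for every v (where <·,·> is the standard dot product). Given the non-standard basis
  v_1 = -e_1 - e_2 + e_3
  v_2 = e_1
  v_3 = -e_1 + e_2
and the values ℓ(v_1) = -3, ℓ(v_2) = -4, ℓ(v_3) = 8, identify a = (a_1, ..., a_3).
a = (-4, 4, -3)

Write a = (a_1, ..., a_3) in the standard basis. For each basis vector v_i, ℓ(v_i) = <v_i, a> is a linear equation in the a_j's. Collect the n equations into a matrix system V a = ℓ, where row i of V is v_i (expressed in the standard basis). Since V is invertible (lower-triangular with 1s on the diagonal, up to permutation), solve by back-substitution:
  V =
[[-1, -1, 1],
 [1, 0, 0],
 [-1, 1, 0]]
  V a = (-3, -4, 8)
Solving gives a = (-4, 4, -3).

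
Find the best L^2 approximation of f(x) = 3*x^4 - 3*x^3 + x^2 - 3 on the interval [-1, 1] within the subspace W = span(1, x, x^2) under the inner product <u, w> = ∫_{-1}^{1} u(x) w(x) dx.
g(x) = 25*x^2/7 - 9*x/5 - 114/35

The best approximation g ∈ W is the orthogonal projection of f onto W. Writing g = a_0 + a_1 x + a_2 x^2, the coefficients solve the normal equations G · a = b where
  G_{ij} = <φ_i, φ_j> and b_i = <f, φ_i>, with φ_0 = 1, φ_1 = x, φ_2 = x^2.
G =
  [2, 0, 2/3]
  [0, 2/3, 0]
  [2/3, 0, 2/5],
b = (-62/15, -6/5, -26/35).
Solving gives a_0 = -114/35, a_1 = -9/5, a_2 = 25/7, so
  g(x) = 25*x^2/7 - 9*x/5 - 114/35.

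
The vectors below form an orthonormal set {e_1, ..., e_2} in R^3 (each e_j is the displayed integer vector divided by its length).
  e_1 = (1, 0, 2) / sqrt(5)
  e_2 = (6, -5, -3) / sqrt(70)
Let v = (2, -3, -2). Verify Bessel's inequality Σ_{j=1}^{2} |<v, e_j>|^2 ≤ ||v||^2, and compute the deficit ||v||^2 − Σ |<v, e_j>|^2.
Σ |<v, e_j>|^2 = 229/14; ||v||^2 = 17; deficit = 9/14

Write each e_j = u_j / sqrt(<u_j, u_j>) where u_j is the displayed integer vector. Then <v, e_j> = <v, u_j> / sqrt(<u_j, u_j>), so |<v, e_j>|^2 = <v, u_j>^2 / <u_j, u_j>.
Coefficients: <v, e_1> = -2/sqrt(5), <v, e_2> = 33/sqrt(70).
Square and sum: Σ |<v, e_j>|^2 = 229/14.
Compute ||v||^2 = v·v = 17.
Deficit = 17 − 229/14 = 9/14 ≥ 0, confirming Bessel's inequality. (The deficit equals ||v − Σ <v,e_j> e_j||^2, the squared distance from v to span{e_j}.)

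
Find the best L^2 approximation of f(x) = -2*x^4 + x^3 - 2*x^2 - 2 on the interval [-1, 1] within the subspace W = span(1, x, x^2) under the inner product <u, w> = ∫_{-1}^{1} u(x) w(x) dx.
g(x) = -26*x^2/7 + 3*x/5 - 64/35

The best approximation g ∈ W is the orthogonal projection of f onto W. Writing g = a_0 + a_1 x + a_2 x^2, the coefficients solve the normal equations G · a = b where
  G_{ij} = <φ_i, φ_j> and b_i = <f, φ_i>, with φ_0 = 1, φ_1 = x, φ_2 = x^2.
G =
  [2, 0, 2/3]
  [0, 2/3, 0]
  [2/3, 0, 2/5],
b = (-92/15, 2/5, -284/105).
Solving gives a_0 = -64/35, a_1 = 3/5, a_2 = -26/7, so
  g(x) = -26*x^2/7 + 3*x/5 - 64/35.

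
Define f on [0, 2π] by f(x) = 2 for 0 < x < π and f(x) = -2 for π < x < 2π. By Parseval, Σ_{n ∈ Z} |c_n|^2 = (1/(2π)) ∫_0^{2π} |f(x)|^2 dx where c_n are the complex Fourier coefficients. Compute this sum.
Σ |c_n|^2 = 4

Parseval equates the L^2 energy of f (normalised by 1/(2π)) with the ℓ^2 sum of its Fourier coefficients: (1/(2π)) ∫_0^{2π} |f|^2 = Σ |c_n|^2.
Compute the left side: (1/(2π)) [∫_0^π 2^2 dx + ∫_π^{2π} (-2)^2 dx] = (1/(2π)) · (4π + 4π) = (4 + 4)/2 = 4.
So Σ_{n ∈ Z} |c_n|^2 = 4.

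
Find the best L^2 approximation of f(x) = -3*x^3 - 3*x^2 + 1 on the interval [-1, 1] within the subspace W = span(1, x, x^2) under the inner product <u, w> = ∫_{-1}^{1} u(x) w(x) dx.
g(x) = -3*x^2 - 9*x/5 + 1

The best approximation g ∈ W is the orthogonal projection of f onto W. Writing g = a_0 + a_1 x + a_2 x^2, the coefficients solve the normal equations G · a = b where
  G_{ij} = <φ_i, φ_j> and b_i = <f, φ_i>, with φ_0 = 1, φ_1 = x, φ_2 = x^2.
G =
  [2, 0, 2/3]
  [0, 2/3, 0]
  [2/3, 0, 2/5],
b = (0, -6/5, -8/15).
Solving gives a_0 = 1, a_1 = -9/5, a_2 = -3, so
  g(x) = -3*x^2 - 9*x/5 + 1.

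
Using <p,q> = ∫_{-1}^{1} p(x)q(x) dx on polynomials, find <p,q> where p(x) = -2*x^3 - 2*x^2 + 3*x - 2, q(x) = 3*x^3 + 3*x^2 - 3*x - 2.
<p,q> = 268/105

Expand the product: p(x)·q(x) = -6*x^6 - 12*x^5 + 9*x^4 + 13*x^3 - 11*x^2 + 4.
∫_{-1}^{1} of each monomial x^k gives [2/(k+1) if k even, 0 if k odd]. Integrating term-by-term (or equivalently evaluating the antiderivative F(x) = -6*x^7/7 - 2*x^6 + 9*x^5/5 + 13*x^4/4 - 11*x^3/3 + 4*x at the endpoints):
  F(1) − F(−1) = 1061/420 − (-11/420) = 268/105.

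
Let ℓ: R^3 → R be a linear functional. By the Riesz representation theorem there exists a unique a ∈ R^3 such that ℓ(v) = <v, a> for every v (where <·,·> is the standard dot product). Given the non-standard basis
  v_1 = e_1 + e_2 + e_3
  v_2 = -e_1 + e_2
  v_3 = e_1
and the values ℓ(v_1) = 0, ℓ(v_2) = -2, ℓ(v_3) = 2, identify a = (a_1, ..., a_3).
a = (2, 0, -2)

Write a = (a_1, ..., a_3) in the standard basis. For each basis vector v_i, ℓ(v_i) = <v_i, a> is a linear equation in the a_j's. Collect the n equations into a matrix system V a = ℓ, where row i of V is v_i (expressed in the standard basis). Since V is invertible (lower-triangular with 1s on the diagonal, up to permutation), solve by back-substitution:
  V =
[[1, 1, 1],
 [-1, 1, 0],
 [1, 0, 0]]
  V a = (0, -2, 2)
Solving gives a = (2, 0, -2).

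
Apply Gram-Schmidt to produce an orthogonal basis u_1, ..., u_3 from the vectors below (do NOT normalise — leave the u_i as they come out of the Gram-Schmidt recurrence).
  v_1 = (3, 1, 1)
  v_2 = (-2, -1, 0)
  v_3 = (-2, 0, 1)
Orthogonal basis:
  u_1 = (3, 1, 1)
  u_2 = (-1/11, -4/11, 7/11)
  u_3 = (-1/2, 1, 1/2)

Apply the Gram-Schmidt recurrence
  u_1 = v_1
  u_i = v_i − Σ_{j<i} ((v_i · u_j) / (u_j · u_j)) · u_j.

Step by step this gives:
  u_1 = (3, 1, 1)
  u_2 = (-1/11, -4/11, 7/11)
  u_3 = (-1/2, 1, 1/2)

Orthogonality check:
  u_2 · u_1 = 0 (should be 0)
  u_3 · u_1 = 0 (should be 0)
  u_3 · u_2 = 0 (should be 0)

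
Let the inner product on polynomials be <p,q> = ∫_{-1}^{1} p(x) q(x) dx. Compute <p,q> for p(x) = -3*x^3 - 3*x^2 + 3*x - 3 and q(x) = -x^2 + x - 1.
<p,q> = 12

Expand the product: p(x)·q(x) = 3*x^5 - 3*x^3 + 9*x^2 - 6*x + 3.
∫_{-1}^{1} of each monomial x^k gives [2/(k+1) if k even, 0 if k odd]. Integrating term-by-term (or equivalently evaluating the antiderivative F(x) = x^6/2 - 3*x^4/4 + 3*x^3 - 3*x^2 + 3*x at the endpoints):
  F(1) − F(−1) = 11/4 − (-37/4) = 12.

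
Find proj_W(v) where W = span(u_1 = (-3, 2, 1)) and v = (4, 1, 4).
proj_W(v) = (9/7, -6/7, -3/7)

Set up U = [u_1 | ... | u_1] ∈ R^(3×1). The projector onto W = col(U) is P = U (U^T U)^(-1) U^T.
Compute U^T U =
  [14],
and U^T v = (-6).
Solve U^T U · c = U^T v for the coefficients: c = (-3/7). The projection is proj_W(v) = U c.
Check: (v - proj_W(v)) · u_1 = 0  (should be 0).
Result: proj_W(v) = (9/7, -6/7, -3/7).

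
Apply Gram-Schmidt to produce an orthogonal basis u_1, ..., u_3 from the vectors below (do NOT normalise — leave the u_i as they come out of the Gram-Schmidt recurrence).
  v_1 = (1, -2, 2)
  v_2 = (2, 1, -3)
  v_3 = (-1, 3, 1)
Orthogonal basis:
  u_1 = (1, -2, 2)
  u_2 = (8/3, -1/3, -5/3)
  u_3 = (44/45, 77/45, 11/9)

Apply the Gram-Schmidt recurrence
  u_1 = v_1
  u_i = v_i − Σ_{j<i} ((v_i · u_j) / (u_j · u_j)) · u_j.

Step by step this gives:
  u_1 = (1, -2, 2)
  u_2 = (8/3, -1/3, -5/3)
  u_3 = (44/45, 77/45, 11/9)

Orthogonality check:
  u_2 · u_1 = 0 (should be 0)
  u_3 · u_1 = 0 (should be 0)
  u_3 · u_2 = 0 (should be 0)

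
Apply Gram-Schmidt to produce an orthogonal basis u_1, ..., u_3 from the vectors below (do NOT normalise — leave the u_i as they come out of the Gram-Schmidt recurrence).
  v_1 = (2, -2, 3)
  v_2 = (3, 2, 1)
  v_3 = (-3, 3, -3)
Orthogonal basis:
  u_1 = (2, -2, 3)
  u_2 = (41/17, 44/17, 2/17)
  u_3 = (-40/71, 35/71, 50/71)

Apply the Gram-Schmidt recurrence
  u_1 = v_1
  u_i = v_i − Σ_{j<i} ((v_i · u_j) / (u_j · u_j)) · u_j.

Step by step this gives:
  u_1 = (2, -2, 3)
  u_2 = (41/17, 44/17, 2/17)
  u_3 = (-40/71, 35/71, 50/71)

Orthogonality check:
  u_2 · u_1 = 0 (should be 0)
  u_3 · u_1 = 0 (should be 0)
  u_3 · u_2 = 0 (should be 0)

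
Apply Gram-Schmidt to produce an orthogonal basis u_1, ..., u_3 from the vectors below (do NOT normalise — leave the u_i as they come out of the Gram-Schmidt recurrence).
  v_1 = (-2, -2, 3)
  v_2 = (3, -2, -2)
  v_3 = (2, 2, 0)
Orthogonal basis:
  u_1 = (-2, -2, 3)
  u_2 = (35/17, -50/17, -10/17)
  u_3 = (4/3, 2/3, 4/3)

Apply the Gram-Schmidt recurrence
  u_1 = v_1
  u_i = v_i − Σ_{j<i} ((v_i · u_j) / (u_j · u_j)) · u_j.

Step by step this gives:
  u_1 = (-2, -2, 3)
  u_2 = (35/17, -50/17, -10/17)
  u_3 = (4/3, 2/3, 4/3)

Orthogonality check:
  u_2 · u_1 = 0 (should be 0)
  u_3 · u_1 = 0 (should be 0)
  u_3 · u_2 = 0 (should be 0)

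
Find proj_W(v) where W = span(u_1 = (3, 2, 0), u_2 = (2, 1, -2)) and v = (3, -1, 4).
proj_W(v) = (71/53, 79/53, 190/53)

Set up U = [u_1 | ... | u_2] ∈ R^(3×2). The projector onto W = col(U) is P = U (U^T U)^(-1) U^T.
Compute U^T U =
  [13, 8]
  [8, 9],
and U^T v = (7, -3).
Solve U^T U · c = U^T v for the coefficients: c = (87/53, -95/53). The projection is proj_W(v) = U c.
Check: (v - proj_W(v)) · u_1 = 0  (should be 0).
Check: (v - proj_W(v)) · u_2 = 0  (should be 0).
Result: proj_W(v) = (71/53, 79/53, 190/53).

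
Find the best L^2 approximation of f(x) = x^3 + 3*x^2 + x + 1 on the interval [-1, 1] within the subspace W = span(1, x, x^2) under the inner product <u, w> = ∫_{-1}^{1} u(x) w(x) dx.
g(x) = 3*x^2 + 8*x/5 + 1

The best approximation g ∈ W is the orthogonal projection of f onto W. Writing g = a_0 + a_1 x + a_2 x^2, the coefficients solve the normal equations G · a = b where
  G_{ij} = <φ_i, φ_j> and b_i = <f, φ_i>, with φ_0 = 1, φ_1 = x, φ_2 = x^2.
G =
  [2, 0, 2/3]
  [0, 2/3, 0]
  [2/3, 0, 2/5],
b = (4, 16/15, 28/15).
Solving gives a_0 = 1, a_1 = 8/5, a_2 = 3, so
  g(x) = 3*x^2 + 8*x/5 + 1.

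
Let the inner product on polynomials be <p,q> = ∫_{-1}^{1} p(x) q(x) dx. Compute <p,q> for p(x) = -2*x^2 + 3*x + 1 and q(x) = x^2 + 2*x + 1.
<p,q> = 68/15

Expand the product: p(x)·q(x) = -2*x^4 - x^3 + 5*x^2 + 5*x + 1.
∫_{-1}^{1} of each monomial x^k gives [2/(k+1) if k even, 0 if k odd]. Integrating term-by-term (or equivalently evaluating the antiderivative F(x) = -2*x^5/5 - x^4/4 + 5*x^3/3 + 5*x^2/2 + x at the endpoints):
  F(1) − F(−1) = 271/60 − (-1/60) = 68/15.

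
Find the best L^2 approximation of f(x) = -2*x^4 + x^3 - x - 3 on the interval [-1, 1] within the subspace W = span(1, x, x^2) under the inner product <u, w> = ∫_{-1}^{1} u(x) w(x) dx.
g(x) = -12*x^2/7 - 2*x/5 - 99/35

The best approximation g ∈ W is the orthogonal projection of f onto W. Writing g = a_0 + a_1 x + a_2 x^2, the coefficients solve the normal equations G · a = b where
  G_{ij} = <φ_i, φ_j> and b_i = <f, φ_i>, with φ_0 = 1, φ_1 = x, φ_2 = x^2.
G =
  [2, 0, 2/3]
  [0, 2/3, 0]
  [2/3, 0, 2/5],
b = (-34/5, -4/15, -18/7).
Solving gives a_0 = -99/35, a_1 = -2/5, a_2 = -12/7, so
  g(x) = -12*x^2/7 - 2*x/5 - 99/35.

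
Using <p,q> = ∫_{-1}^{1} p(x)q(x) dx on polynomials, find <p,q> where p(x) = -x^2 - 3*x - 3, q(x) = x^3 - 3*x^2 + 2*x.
<p,q> = 2

Expand the product: p(x)·q(x) = -x^5 + 4*x^3 + 3*x^2 - 6*x.
∫_{-1}^{1} of each monomial x^k gives [2/(k+1) if k even, 0 if k odd]. Integrating term-by-term (or equivalently evaluating the antiderivative F(x) = -x^6/6 + x^4 + x^3 - 3*x^2 at the endpoints):
  F(1) − F(−1) = -7/6 − (-19/6) = 2.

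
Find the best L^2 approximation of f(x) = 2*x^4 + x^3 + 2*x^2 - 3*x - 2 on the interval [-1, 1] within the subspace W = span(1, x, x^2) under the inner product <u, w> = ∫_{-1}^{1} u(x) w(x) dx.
g(x) = 26*x^2/7 - 12*x/5 - 76/35

The best approximation g ∈ W is the orthogonal projection of f onto W. Writing g = a_0 + a_1 x + a_2 x^2, the coefficients solve the normal equations G · a = b where
  G_{ij} = <φ_i, φ_j> and b_i = <f, φ_i>, with φ_0 = 1, φ_1 = x, φ_2 = x^2.
G =
  [2, 0, 2/3]
  [0, 2/3, 0]
  [2/3, 0, 2/5],
b = (-28/15, -8/5, 4/105).
Solving gives a_0 = -76/35, a_1 = -12/5, a_2 = 26/7, so
  g(x) = 26*x^2/7 - 12*x/5 - 76/35.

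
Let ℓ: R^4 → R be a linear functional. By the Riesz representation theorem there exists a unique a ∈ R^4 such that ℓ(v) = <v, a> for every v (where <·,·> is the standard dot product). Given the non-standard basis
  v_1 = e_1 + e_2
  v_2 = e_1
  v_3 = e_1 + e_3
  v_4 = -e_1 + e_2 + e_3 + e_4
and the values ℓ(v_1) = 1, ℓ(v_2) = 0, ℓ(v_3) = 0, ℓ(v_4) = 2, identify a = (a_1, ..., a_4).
a = (0, 1, 0, 1)

Write a = (a_1, ..., a_4) in the standard basis. For each basis vector v_i, ℓ(v_i) = <v_i, a> is a linear equation in the a_j's. Collect the n equations into a matrix system V a = ℓ, where row i of V is v_i (expressed in the standard basis). Since V is invertible (lower-triangular with 1s on the diagonal, up to permutation), solve by back-substitution:
  V =
[[1, 1, 0, 0],
 [1, 0, 0, 0],
 [1, 0, 1, 0],
 [-1, 1, 1, 1]]
  V a = (1, 0, 0, 2)
Solving gives a = (0, 1, 0, 1).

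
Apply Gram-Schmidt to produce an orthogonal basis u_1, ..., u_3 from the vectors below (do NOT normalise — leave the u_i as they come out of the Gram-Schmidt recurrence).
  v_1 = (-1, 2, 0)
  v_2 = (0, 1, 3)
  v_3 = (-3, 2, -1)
Orthogonal basis:
  u_1 = (-1, 2, 0)
  u_2 = (2/5, 1/5, 3)
  u_3 = (-33/23, -33/46, 11/46)

Apply the Gram-Schmidt recurrence
  u_1 = v_1
  u_i = v_i − Σ_{j<i} ((v_i · u_j) / (u_j · u_j)) · u_j.

Step by step this gives:
  u_1 = (-1, 2, 0)
  u_2 = (2/5, 1/5, 3)
  u_3 = (-33/23, -33/46, 11/46)

Orthogonality check:
  u_2 · u_1 = 0 (should be 0)
  u_3 · u_1 = 0 (should be 0)
  u_3 · u_2 = 0 (should be 0)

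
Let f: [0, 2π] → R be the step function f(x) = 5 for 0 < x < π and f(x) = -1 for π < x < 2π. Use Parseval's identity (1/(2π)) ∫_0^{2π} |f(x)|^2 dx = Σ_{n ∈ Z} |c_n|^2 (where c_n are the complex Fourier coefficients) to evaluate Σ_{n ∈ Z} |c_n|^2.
Σ |c_n|^2 = 13

Parseval equates the L^2 energy of f (normalised by 1/(2π)) with the ℓ^2 sum of its Fourier coefficients: (1/(2π)) ∫_0^{2π} |f|^2 = Σ |c_n|^2.
Compute the left side: (1/(2π)) [∫_0^π 5^2 dx + ∫_π^{2π} (-1)^2 dx] = (1/(2π)) · (25π + 1π) = (25 + 1)/2 = 13.
So Σ_{n ∈ Z} |c_n|^2 = 13.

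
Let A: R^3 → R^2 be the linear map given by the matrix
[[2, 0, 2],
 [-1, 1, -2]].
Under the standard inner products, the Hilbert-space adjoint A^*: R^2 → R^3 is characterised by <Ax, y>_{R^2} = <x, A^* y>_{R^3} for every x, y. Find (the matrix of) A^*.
A^* = A^T =
[[2, -1],
 [0, 1],
 [2, -2]]

For real matrices with standard dot products, the defining identity <Ax, y> = <x, A^* y> gives (Ax)^T y = x^T (A^*) y, i.e. x^T A^T y = x^T (A^*) y. Since this holds for all x, y, we must have A^* = A^T. Therefore
A^* =
[[2, -1],
 [0, 1],
 [2, -2]].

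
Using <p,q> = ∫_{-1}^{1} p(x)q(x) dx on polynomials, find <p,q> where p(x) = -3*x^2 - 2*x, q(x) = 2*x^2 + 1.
<p,q> = -22/5

Expand the product: p(x)·q(x) = -6*x^4 - 4*x^3 - 3*x^2 - 2*x.
∫_{-1}^{1} of each monomial x^k gives [2/(k+1) if k even, 0 if k odd]. Integrating term-by-term (or equivalently evaluating the antiderivative F(x) = -6*x^5/5 - x^4 - x^3 - x^2 at the endpoints):
  F(1) − F(−1) = -21/5 − (1/5) = -22/5.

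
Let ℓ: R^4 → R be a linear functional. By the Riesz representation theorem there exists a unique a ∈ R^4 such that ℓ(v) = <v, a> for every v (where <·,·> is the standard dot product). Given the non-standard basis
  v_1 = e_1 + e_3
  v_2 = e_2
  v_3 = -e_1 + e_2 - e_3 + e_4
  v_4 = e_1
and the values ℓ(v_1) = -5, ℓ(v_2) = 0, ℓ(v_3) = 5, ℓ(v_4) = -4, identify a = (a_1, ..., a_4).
a = (-4, 0, -1, 0)

Write a = (a_1, ..., a_4) in the standard basis. For each basis vector v_i, ℓ(v_i) = <v_i, a> is a linear equation in the a_j's. Collect the n equations into a matrix system V a = ℓ, where row i of V is v_i (expressed in the standard basis). Since V is invertible (lower-triangular with 1s on the diagonal, up to permutation), solve by back-substitution:
  V =
[[1, 0, 1, 0],
 [0, 1, 0, 0],
 [-1, 1, -1, 1],
 [1, 0, 0, 0]]
  V a = (-5, 0, 5, -4)
Solving gives a = (-4, 0, -1, 0).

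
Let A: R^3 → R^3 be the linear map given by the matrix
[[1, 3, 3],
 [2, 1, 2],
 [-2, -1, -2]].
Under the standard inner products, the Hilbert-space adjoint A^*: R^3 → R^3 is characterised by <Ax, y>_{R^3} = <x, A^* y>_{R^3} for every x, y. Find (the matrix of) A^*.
A^* = A^T =
[[1, 2, -2],
 [3, 1, -1],
 [3, 2, -2]]

For real matrices with standard dot products, the defining identity <Ax, y> = <x, A^* y> gives (Ax)^T y = x^T (A^*) y, i.e. x^T A^T y = x^T (A^*) y. Since this holds for all x, y, we must have A^* = A^T. Therefore
A^* =
[[1, 2, -2],
 [3, 1, -1],
 [3, 2, -2]].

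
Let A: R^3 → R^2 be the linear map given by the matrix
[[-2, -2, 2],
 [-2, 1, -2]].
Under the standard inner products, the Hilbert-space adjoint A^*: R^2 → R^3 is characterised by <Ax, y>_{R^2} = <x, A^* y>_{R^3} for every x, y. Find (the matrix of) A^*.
A^* = A^T =
[[-2, -2],
 [-2, 1],
 [2, -2]]

For real matrices with standard dot products, the defining identity <Ax, y> = <x, A^* y> gives (Ax)^T y = x^T (A^*) y, i.e. x^T A^T y = x^T (A^*) y. Since this holds for all x, y, we must have A^* = A^T. Therefore
A^* =
[[-2, -2],
 [-2, 1],
 [2, -2]].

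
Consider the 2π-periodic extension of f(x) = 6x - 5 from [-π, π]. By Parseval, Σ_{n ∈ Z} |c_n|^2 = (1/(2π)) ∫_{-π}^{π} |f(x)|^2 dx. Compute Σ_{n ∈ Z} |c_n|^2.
Σ |c_n|^2 = 12π^2 + 25

Expand and integrate term by term over [-π, π]:
  ∫ (6x)^2 dx = 36·(2π^3/3); ∫ 2·6·(-5)·x dx = 0 (odd integrand); ∫ (-5)^2 dx = 25·2π.
So (1/(2π)) ∫_{-π}^{π} (6x - 5)^2 dx = 36π^2/3 + 25 = 12π^2 + 25.
Parseval ⇒ Σ |c_n|^2 = 12π^2 + 25.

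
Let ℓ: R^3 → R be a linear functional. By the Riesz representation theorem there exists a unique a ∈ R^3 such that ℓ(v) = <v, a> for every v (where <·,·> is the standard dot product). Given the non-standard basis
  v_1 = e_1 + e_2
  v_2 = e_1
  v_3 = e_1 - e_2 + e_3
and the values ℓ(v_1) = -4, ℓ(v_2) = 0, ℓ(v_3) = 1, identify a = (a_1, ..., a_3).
a = (0, -4, -3)

Write a = (a_1, ..., a_3) in the standard basis. For each basis vector v_i, ℓ(v_i) = <v_i, a> is a linear equation in the a_j's. Collect the n equations into a matrix system V a = ℓ, where row i of V is v_i (expressed in the standard basis). Since V is invertible (lower-triangular with 1s on the diagonal, up to permutation), solve by back-substitution:
  V =
[[1, 1, 0],
 [1, 0, 0],
 [1, -1, 1]]
  V a = (-4, 0, 1)
Solving gives a = (0, -4, -3).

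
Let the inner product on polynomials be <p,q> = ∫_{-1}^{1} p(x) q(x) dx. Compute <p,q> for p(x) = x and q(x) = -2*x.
<p,q> = -4/3

Expand the product: p(x)·q(x) = -2*x^2.
∫_{-1}^{1} of each monomial x^k gives [2/(k+1) if k even, 0 if k odd]. Integrating term-by-term (or equivalently evaluating the antiderivative F(x) = -2*x^3/3 at the endpoints):
  F(1) − F(−1) = -2/3 − (2/3) = -4/3.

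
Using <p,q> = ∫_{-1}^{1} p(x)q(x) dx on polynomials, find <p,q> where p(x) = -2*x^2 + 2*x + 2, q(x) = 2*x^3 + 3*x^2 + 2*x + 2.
<p,q> = 56/5

Expand the product: p(x)·q(x) = -4*x^5 - 2*x^4 + 6*x^3 + 6*x^2 + 8*x + 4.
∫_{-1}^{1} of each monomial x^k gives [2/(k+1) if k even, 0 if k odd]. Integrating term-by-term (or equivalently evaluating the antiderivative F(x) = -2*x^6/3 - 2*x^5/5 + 3*x^4/2 + 2*x^3 + 4*x^2 + 4*x at the endpoints):
  F(1) − F(−1) = 313/30 − (-23/30) = 56/5.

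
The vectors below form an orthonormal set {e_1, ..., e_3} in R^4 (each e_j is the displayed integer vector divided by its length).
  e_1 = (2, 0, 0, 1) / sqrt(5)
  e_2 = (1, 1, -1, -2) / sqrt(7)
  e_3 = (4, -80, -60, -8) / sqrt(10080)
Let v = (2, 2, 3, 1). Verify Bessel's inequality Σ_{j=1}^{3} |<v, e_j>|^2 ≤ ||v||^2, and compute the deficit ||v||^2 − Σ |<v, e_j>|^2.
Σ |<v, e_j>|^2 = 299/18; ||v||^2 = 18; deficit = 25/18

Write each e_j = u_j / sqrt(<u_j, u_j>) where u_j is the displayed integer vector. Then <v, e_j> = <v, u_j> / sqrt(<u_j, u_j>), so |<v, e_j>|^2 = <v, u_j>^2 / <u_j, u_j>.
Coefficients: <v, e_1> = 5/sqrt(5), <v, e_2> = -1/sqrt(7), <v, e_3> = -340/sqrt(10080).
Square and sum: Σ |<v, e_j>|^2 = 299/18.
Compute ||v||^2 = v·v = 18.
Deficit = 18 − 299/18 = 25/18 ≥ 0, confirming Bessel's inequality. (The deficit equals ||v − Σ <v,e_j> e_j||^2, the squared distance from v to span{e_j}.)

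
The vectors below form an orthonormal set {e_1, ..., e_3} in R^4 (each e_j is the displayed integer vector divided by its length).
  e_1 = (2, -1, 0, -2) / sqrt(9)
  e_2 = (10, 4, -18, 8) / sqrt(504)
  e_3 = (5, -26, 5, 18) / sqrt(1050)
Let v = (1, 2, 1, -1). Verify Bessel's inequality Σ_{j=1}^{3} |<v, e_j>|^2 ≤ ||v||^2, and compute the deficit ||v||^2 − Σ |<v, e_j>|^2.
Σ |<v, e_j>|^2 = 4; ||v||^2 = 7; deficit = 3

Write each e_j = u_j / sqrt(<u_j, u_j>) where u_j is the displayed integer vector. Then <v, e_j> = <v, u_j> / sqrt(<u_j, u_j>), so |<v, e_j>|^2 = <v, u_j>^2 / <u_j, u_j>.
Coefficients: <v, e_1> = 2/sqrt(9), <v, e_2> = -8/sqrt(504), <v, e_3> = -60/sqrt(1050).
Square and sum: Σ |<v, e_j>|^2 = 4.
Compute ||v||^2 = v·v = 7.
Deficit = 7 − 4 = 3 ≥ 0, confirming Bessel's inequality. (The deficit equals ||v − Σ <v,e_j> e_j||^2, the squared distance from v to span{e_j}.)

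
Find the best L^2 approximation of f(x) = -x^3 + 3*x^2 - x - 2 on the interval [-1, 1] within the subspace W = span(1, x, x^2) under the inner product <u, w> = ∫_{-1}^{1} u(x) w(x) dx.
g(x) = 3*x^2 - 8*x/5 - 2

The best approximation g ∈ W is the orthogonal projection of f onto W. Writing g = a_0 + a_1 x + a_2 x^2, the coefficients solve the normal equations G · a = b where
  G_{ij} = <φ_i, φ_j> and b_i = <f, φ_i>, with φ_0 = 1, φ_1 = x, φ_2 = x^2.
G =
  [2, 0, 2/3]
  [0, 2/3, 0]
  [2/3, 0, 2/5],
b = (-2, -16/15, -2/15).
Solving gives a_0 = -2, a_1 = -8/5, a_2 = 3, so
  g(x) = 3*x^2 - 8*x/5 - 2.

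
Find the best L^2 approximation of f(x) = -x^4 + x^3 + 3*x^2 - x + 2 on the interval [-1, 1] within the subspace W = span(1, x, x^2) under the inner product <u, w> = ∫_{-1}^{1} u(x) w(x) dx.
g(x) = 15*x^2/7 - 2*x/5 + 73/35

The best approximation g ∈ W is the orthogonal projection of f onto W. Writing g = a_0 + a_1 x + a_2 x^2, the coefficients solve the normal equations G · a = b where
  G_{ij} = <φ_i, φ_j> and b_i = <f, φ_i>, with φ_0 = 1, φ_1 = x, φ_2 = x^2.
G =
  [2, 0, 2/3]
  [0, 2/3, 0]
  [2/3, 0, 2/5],
b = (28/5, -4/15, 236/105).
Solving gives a_0 = 73/35, a_1 = -2/5, a_2 = 15/7, so
  g(x) = 15*x^2/7 - 2*x/5 + 73/35.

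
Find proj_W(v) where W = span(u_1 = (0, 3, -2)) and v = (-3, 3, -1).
proj_W(v) = (0, 33/13, -22/13)

Set up U = [u_1 | ... | u_1] ∈ R^(3×1). The projector onto W = col(U) is P = U (U^T U)^(-1) U^T.
Compute U^T U =
  [13],
and U^T v = (11).
Solve U^T U · c = U^T v for the coefficients: c = (11/13). The projection is proj_W(v) = U c.
Check: (v - proj_W(v)) · u_1 = 0  (should be 0).
Result: proj_W(v) = (0, 33/13, -22/13).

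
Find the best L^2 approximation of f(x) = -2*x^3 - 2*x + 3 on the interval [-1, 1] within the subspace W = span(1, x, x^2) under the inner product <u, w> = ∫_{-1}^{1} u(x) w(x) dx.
g(x) = 3 - 16*x/5

The best approximation g ∈ W is the orthogonal projection of f onto W. Writing g = a_0 + a_1 x + a_2 x^2, the coefficients solve the normal equations G · a = b where
  G_{ij} = <φ_i, φ_j> and b_i = <f, φ_i>, with φ_0 = 1, φ_1 = x, φ_2 = x^2.
G =
  [2, 0, 2/3]
  [0, 2/3, 0]
  [2/3, 0, 2/5],
b = (6, -32/15, 2).
Solving gives a_0 = 3, a_1 = -16/5, a_2 = 0, so
  g(x) = 3 - 16*x/5.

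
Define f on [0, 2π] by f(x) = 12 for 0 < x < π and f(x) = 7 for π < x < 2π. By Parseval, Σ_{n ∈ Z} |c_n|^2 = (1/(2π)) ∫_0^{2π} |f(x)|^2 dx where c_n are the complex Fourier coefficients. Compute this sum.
Σ |c_n|^2 = 193/2

Parseval equates the L^2 energy of f (normalised by 1/(2π)) with the ℓ^2 sum of its Fourier coefficients: (1/(2π)) ∫_0^{2π} |f|^2 = Σ |c_n|^2.
Compute the left side: (1/(2π)) [∫_0^π 12^2 dx + ∫_π^{2π} 7^2 dx] = (1/(2π)) · (144π + 49π) = (144 + 49)/2 = 193/2.
So Σ_{n ∈ Z} |c_n|^2 = 193/2.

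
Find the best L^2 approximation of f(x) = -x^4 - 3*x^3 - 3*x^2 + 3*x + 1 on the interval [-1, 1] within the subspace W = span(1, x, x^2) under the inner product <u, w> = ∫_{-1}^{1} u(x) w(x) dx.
g(x) = -27*x^2/7 + 6*x/5 + 38/35

The best approximation g ∈ W is the orthogonal projection of f onto W. Writing g = a_0 + a_1 x + a_2 x^2, the coefficients solve the normal equations G · a = b where
  G_{ij} = <φ_i, φ_j> and b_i = <f, φ_i>, with φ_0 = 1, φ_1 = x, φ_2 = x^2.
G =
  [2, 0, 2/3]
  [0, 2/3, 0]
  [2/3, 0, 2/5],
b = (-2/5, 4/5, -86/105).
Solving gives a_0 = 38/35, a_1 = 6/5, a_2 = -27/7, so
  g(x) = -27*x^2/7 + 6*x/5 + 38/35.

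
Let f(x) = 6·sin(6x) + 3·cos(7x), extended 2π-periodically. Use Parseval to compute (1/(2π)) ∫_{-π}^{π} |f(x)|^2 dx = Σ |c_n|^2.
Σ |c_n|^2 = 45/2

Expand |f|^2 and use orthogonality of {sin(nx), cos(mx)} on [-π, π]:
  ∫_{-π}^{π} sin(nx)^2 dx = π, ∫ cos(mx)^2 dx = π, and cross terms integrate to 0.
So ∫_{-π}^{π} f(x)^2 dx = 6^2 · π + 3^2 · π = (36 + 9)π.
Divide by 2π: (36 + 9)/2 = 45/2.
By Parseval, this equals Σ |c_n|^2.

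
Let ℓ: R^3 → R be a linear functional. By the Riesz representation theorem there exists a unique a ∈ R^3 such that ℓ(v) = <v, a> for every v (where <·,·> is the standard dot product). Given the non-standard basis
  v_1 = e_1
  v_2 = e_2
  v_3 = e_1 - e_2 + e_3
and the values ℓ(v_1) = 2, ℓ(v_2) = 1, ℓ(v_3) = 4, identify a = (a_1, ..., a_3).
a = (2, 1, 3)

Write a = (a_1, ..., a_3) in the standard basis. For each basis vector v_i, ℓ(v_i) = <v_i, a> is a linear equation in the a_j's. Collect the n equations into a matrix system V a = ℓ, where row i of V is v_i (expressed in the standard basis). Since V is invertible (lower-triangular with 1s on the diagonal, up to permutation), solve by back-substitution:
  V =
[[1, 0, 0],
 [0, 1, 0],
 [1, -1, 1]]
  V a = (2, 1, 4)
Solving gives a = (2, 1, 3).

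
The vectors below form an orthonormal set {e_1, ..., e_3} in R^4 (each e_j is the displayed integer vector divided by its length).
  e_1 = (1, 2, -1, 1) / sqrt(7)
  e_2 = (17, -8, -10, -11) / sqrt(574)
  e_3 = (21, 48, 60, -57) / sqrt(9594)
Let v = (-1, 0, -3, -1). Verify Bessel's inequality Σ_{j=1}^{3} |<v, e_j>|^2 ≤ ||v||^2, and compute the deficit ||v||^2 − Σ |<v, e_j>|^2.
Σ |<v, e_j>|^2 = 43/13; ||v||^2 = 11; deficit = 100/13

Write each e_j = u_j / sqrt(<u_j, u_j>) where u_j is the displayed integer vector. Then <v, e_j> = <v, u_j> / sqrt(<u_j, u_j>), so |<v, e_j>|^2 = <v, u_j>^2 / <u_j, u_j>.
Coefficients: <v, e_1> = 1/sqrt(7), <v, e_2> = 24/sqrt(574), <v, e_3> = -144/sqrt(9594).
Square and sum: Σ |<v, e_j>|^2 = 43/13.
Compute ||v||^2 = v·v = 11.
Deficit = 11 − 43/13 = 100/13 ≥ 0, confirming Bessel's inequality. (The deficit equals ||v − Σ <v,e_j> e_j||^2, the squared distance from v to span{e_j}.)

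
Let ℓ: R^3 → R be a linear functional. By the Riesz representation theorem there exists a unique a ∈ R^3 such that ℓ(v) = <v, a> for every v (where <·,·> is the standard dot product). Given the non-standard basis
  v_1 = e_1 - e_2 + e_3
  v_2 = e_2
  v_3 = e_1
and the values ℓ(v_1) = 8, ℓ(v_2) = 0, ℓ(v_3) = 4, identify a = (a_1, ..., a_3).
a = (4, 0, 4)

Write a = (a_1, ..., a_3) in the standard basis. For each basis vector v_i, ℓ(v_i) = <v_i, a> is a linear equation in the a_j's. Collect the n equations into a matrix system V a = ℓ, where row i of V is v_i (expressed in the standard basis). Since V is invertible (lower-triangular with 1s on the diagonal, up to permutation), solve by back-substitution:
  V =
[[1, -1, 1],
 [0, 1, 0],
 [1, 0, 0]]
  V a = (8, 0, 4)
Solving gives a = (4, 0, 4).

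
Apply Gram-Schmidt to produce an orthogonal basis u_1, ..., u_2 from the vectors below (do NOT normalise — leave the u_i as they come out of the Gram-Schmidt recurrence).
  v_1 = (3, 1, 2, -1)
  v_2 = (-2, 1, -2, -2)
Orthogonal basis:
  u_1 = (3, 1, 2, -1)
  u_2 = (-3/5, 22/15, -16/15, -37/15)

Apply the Gram-Schmidt recurrence
  u_1 = v_1
  u_i = v_i − Σ_{j<i} ((v_i · u_j) / (u_j · u_j)) · u_j.

Step by step this gives:
  u_1 = (3, 1, 2, -1)
  u_2 = (-3/5, 22/15, -16/15, -37/15)

Orthogonality check:
  u_2 · u_1 = 0 (should be 0)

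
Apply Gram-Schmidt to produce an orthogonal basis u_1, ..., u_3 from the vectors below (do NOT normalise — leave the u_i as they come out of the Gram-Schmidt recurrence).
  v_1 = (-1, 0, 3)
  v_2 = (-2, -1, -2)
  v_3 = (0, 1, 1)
Orthogonal basis:
  u_1 = (-1, 0, 3)
  u_2 = (-12/5, -1, -4/5)
  u_3 = (-21/74, 28/37, -7/74)

Apply the Gram-Schmidt recurrence
  u_1 = v_1
  u_i = v_i − Σ_{j<i} ((v_i · u_j) / (u_j · u_j)) · u_j.

Step by step this gives:
  u_1 = (-1, 0, 3)
  u_2 = (-12/5, -1, -4/5)
  u_3 = (-21/74, 28/37, -7/74)

Orthogonality check:
  u_2 · u_1 = 0 (should be 0)
  u_3 · u_1 = 0 (should be 0)
  u_3 · u_2 = 0 (should be 0)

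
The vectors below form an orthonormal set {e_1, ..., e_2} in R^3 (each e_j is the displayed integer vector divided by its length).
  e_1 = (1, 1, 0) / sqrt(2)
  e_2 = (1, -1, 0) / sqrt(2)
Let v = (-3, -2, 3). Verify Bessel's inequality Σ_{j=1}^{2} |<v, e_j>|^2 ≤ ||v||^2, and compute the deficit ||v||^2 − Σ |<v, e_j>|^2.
Σ |<v, e_j>|^2 = 13; ||v||^2 = 22; deficit = 9

Write each e_j = u_j / sqrt(<u_j, u_j>) where u_j is the displayed integer vector. Then <v, e_j> = <v, u_j> / sqrt(<u_j, u_j>), so |<v, e_j>|^2 = <v, u_j>^2 / <u_j, u_j>.
Coefficients: <v, e_1> = -5/sqrt(2), <v, e_2> = -1/sqrt(2).
Square and sum: Σ |<v, e_j>|^2 = 13.
Compute ||v||^2 = v·v = 22.
Deficit = 22 − 13 = 9 ≥ 0, confirming Bessel's inequality. (The deficit equals ||v − Σ <v,e_j> e_j||^2, the squared distance from v to span{e_j}.)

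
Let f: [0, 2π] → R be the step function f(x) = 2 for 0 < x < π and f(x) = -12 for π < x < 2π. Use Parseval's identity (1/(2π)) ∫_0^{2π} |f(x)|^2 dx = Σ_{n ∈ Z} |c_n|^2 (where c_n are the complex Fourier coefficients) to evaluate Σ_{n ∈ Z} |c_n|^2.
Σ |c_n|^2 = 74

Parseval equates the L^2 energy of f (normalised by 1/(2π)) with the ℓ^2 sum of its Fourier coefficients: (1/(2π)) ∫_0^{2π} |f|^2 = Σ |c_n|^2.
Compute the left side: (1/(2π)) [∫_0^π 2^2 dx + ∫_π^{2π} (-12)^2 dx] = (1/(2π)) · (4π + 144π) = (4 + 144)/2 = 74.
So Σ_{n ∈ Z} |c_n|^2 = 74.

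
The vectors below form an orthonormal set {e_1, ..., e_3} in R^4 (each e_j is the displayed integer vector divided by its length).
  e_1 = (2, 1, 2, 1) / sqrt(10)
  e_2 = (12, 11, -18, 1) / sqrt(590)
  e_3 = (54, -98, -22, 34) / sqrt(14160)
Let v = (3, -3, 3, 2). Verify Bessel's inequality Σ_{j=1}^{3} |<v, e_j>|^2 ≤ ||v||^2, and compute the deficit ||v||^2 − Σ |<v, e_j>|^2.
Σ |<v, e_j>|^2 = 1859/60; ||v||^2 = 31; deficit = 1/60

Write each e_j = u_j / sqrt(<u_j, u_j>) where u_j is the displayed integer vector. Then <v, e_j> = <v, u_j> / sqrt(<u_j, u_j>), so |<v, e_j>|^2 = <v, u_j>^2 / <u_j, u_j>.
Coefficients: <v, e_1> = 11/sqrt(10), <v, e_2> = -49/sqrt(590), <v, e_3> = 458/sqrt(14160).
Square and sum: Σ |<v, e_j>|^2 = 1859/60.
Compute ||v||^2 = v·v = 31.
Deficit = 31 − 1859/60 = 1/60 ≥ 0, confirming Bessel's inequality. (The deficit equals ||v − Σ <v,e_j> e_j||^2, the squared distance from v to span{e_j}.)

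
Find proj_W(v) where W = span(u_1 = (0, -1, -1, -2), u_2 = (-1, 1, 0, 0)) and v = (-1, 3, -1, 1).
proj_W(v) = (-20/11, 24/11, 4/11, 8/11)

Set up U = [u_1 | ... | u_2] ∈ R^(4×2). The projector onto W = col(U) is P = U (U^T U)^(-1) U^T.
Compute U^T U =
  [6, -1]
  [-1, 2],
and U^T v = (-4, 4).
Solve U^T U · c = U^T v for the coefficients: c = (-4/11, 20/11). The projection is proj_W(v) = U c.
Check: (v - proj_W(v)) · u_1 = 0  (should be 0).
Check: (v - proj_W(v)) · u_2 = 0  (should be 0).
Result: proj_W(v) = (-20/11, 24/11, 4/11, 8/11).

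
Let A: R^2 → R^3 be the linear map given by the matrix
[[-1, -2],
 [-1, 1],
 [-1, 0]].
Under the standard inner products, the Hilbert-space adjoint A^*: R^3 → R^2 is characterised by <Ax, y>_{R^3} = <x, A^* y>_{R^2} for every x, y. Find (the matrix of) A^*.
A^* = A^T =
[[-1, -1, -1],
 [-2, 1, 0]]

For real matrices with standard dot products, the defining identity <Ax, y> = <x, A^* y> gives (Ax)^T y = x^T (A^*) y, i.e. x^T A^T y = x^T (A^*) y. Since this holds for all x, y, we must have A^* = A^T. Therefore
A^* =
[[-1, -1, -1],
 [-2, 1, 0]].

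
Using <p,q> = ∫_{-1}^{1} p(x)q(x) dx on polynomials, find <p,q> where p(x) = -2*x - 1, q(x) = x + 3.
<p,q> = -22/3

Expand the product: p(x)·q(x) = -2*x^2 - 7*x - 3.
∫_{-1}^{1} of each monomial x^k gives [2/(k+1) if k even, 0 if k odd]. Integrating term-by-term (or equivalently evaluating the antiderivative F(x) = -2*x^3/3 - 7*x^2/2 - 3*x at the endpoints):
  F(1) − F(−1) = -43/6 − (1/6) = -22/3.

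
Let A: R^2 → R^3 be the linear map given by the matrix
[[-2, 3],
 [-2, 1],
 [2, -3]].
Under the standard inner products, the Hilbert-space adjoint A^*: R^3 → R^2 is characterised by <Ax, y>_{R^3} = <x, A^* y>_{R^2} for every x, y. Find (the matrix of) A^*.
A^* = A^T =
[[-2, -2, 2],
 [3, 1, -3]]

For real matrices with standard dot products, the defining identity <Ax, y> = <x, A^* y> gives (Ax)^T y = x^T (A^*) y, i.e. x^T A^T y = x^T (A^*) y. Since this holds for all x, y, we must have A^* = A^T. Therefore
A^* =
[[-2, -2, 2],
 [3, 1, -3]].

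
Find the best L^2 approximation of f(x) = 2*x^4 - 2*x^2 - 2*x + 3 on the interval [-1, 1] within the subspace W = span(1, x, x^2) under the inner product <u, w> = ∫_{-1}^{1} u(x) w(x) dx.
g(x) = -2*x^2/7 - 2*x + 99/35

The best approximation g ∈ W is the orthogonal projection of f onto W. Writing g = a_0 + a_1 x + a_2 x^2, the coefficients solve the normal equations G · a = b where
  G_{ij} = <φ_i, φ_j> and b_i = <f, φ_i>, with φ_0 = 1, φ_1 = x, φ_2 = x^2.
G =
  [2, 0, 2/3]
  [0, 2/3, 0]
  [2/3, 0, 2/5],
b = (82/15, -4/3, 62/35).
Solving gives a_0 = 99/35, a_1 = -2, a_2 = -2/7, so
  g(x) = -2*x^2/7 - 2*x + 99/35.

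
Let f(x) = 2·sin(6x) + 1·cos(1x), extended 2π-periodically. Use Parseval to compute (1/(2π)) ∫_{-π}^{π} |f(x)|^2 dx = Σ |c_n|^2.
Σ |c_n|^2 = 5/2

Expand |f|^2 and use orthogonality of {sin(nx), cos(mx)} on [-π, π]:
  ∫_{-π}^{π} sin(nx)^2 dx = π, ∫ cos(mx)^2 dx = π, and cross terms integrate to 0.
So ∫_{-π}^{π} f(x)^2 dx = 2^2 · π + 1^2 · π = (4 + 1)π.
Divide by 2π: (4 + 1)/2 = 5/2.
By Parseval, this equals Σ |c_n|^2.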